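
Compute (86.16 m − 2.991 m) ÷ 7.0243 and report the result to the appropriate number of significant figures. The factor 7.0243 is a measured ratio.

86.16 m − 2.991 m = 83.169 m; the difference is limited to 2 decimal places (4 s.f.).
Carrying full precision, 83.169 ÷ 7.0243 = 11.8401833635… m; 7.0243 has 5 s.f., so the result keeps min(4, 5) = 4 s.f.
Rounded to 4 significant figures: 11.84 m.

11.84 m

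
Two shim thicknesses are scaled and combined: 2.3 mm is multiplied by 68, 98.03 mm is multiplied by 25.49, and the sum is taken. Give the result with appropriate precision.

2.66 × 10^3 mm

2.3 × 68 = 156.4 → 1.6 × 10^2 mm (2 s.f., last digit at the 10^1 place).
98.03 × 25.49 = 2498.7847 → 2499 mm (4 s.f., last digit at the 10^0 place).
Sum: 2655.1847 mm; keep the coarser place, 10^1.
Result: 2.66 × 10^3 mm.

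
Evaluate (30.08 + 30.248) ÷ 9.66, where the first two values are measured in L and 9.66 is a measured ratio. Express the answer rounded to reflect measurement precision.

30.08 L + 30.248 L = 60.328 L; the sum is limited to 2 decimal places (4 s.f.).
Carrying full precision, 60.328 ÷ 9.66 = 6.24513457557… L; 9.66 has 3 s.f., so the result keeps min(4, 3) = 3 s.f.
Rounded to 3 significant figures: 6.25 L.

6.25 L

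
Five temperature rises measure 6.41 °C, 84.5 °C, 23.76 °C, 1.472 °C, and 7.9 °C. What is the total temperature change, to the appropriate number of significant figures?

6.41 °C + 84.5 °C + 23.76 °C + 1.472 °C + 7.9 °C = 124.042 °C.
Addition/subtraction keeps the fewest decimal places: 6.41 → 2 decimal places, 84.5 → 1 decimal place, 23.76 → 2 decimal places, 1.472 → 3 decimal places, 7.9 → 1 decimal place; limit is 1.
Rounded to 1 decimal place: 124.0 °C.

124.0 °C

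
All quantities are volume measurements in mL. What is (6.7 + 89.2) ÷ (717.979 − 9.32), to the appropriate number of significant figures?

6.7 + 89.2 = 95.9, limited to 1 d.p. → 3 s.f.; 717.979 − 9.32 = 708.659, limited to 2 d.p. → 5 s.f.
Carrying full precision, 95.9 ÷ 708.659 = 0.135326017168…; keep min(3, 5) = 3 s.f.
Rounded to 3 significant figures: 1.35 × 10^-1.

1.35 × 10^-1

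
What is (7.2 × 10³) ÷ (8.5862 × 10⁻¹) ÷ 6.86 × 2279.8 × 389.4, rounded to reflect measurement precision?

(7.2 × 10³) ÷ (8.5862 × 10⁻¹) ÷ 6.86 × 2279.8 × 389.4 = 1.0851757417 × 10^9…
Multiplication/division keeps the fewest significant figures: 7.2 × 10³ → 2 s.f., 8.5862 × 10⁻¹ → 5 s.f., 6.86 → 3 s.f., 2279.8 → 5 s.f., 389.4 → 4 s.f.; limit is 2.
Rounded to 2 significant figures: 1.1 × 10⁹.

1.1 × 10⁹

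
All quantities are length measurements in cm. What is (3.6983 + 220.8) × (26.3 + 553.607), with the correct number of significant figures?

3.6983 + 220.8 = 224.4983, limited to 1 d.p. → 4 s.f.; 26.3 + 553.607 = 579.907, limited to 1 d.p. → 4 s.f.
Carrying full precision, 224.4983 × 579.907 = 130188.135658…; keep min(4, 4) = 4 s.f.
Rounded to 4 significant figures: 1.302 × 10^5 cm².

1.302 × 10^5 cm²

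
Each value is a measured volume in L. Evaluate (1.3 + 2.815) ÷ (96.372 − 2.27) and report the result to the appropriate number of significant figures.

0.044

1.3 + 2.815 = 4.115, limited to 1 d.p. → 2 s.f.; 96.372 − 2.27 = 94.102, limited to 2 d.p. → 4 s.f.
Carrying full precision, 4.115 ÷ 94.102 = 0.0437291449704…; keep min(2, 4) = 2 s.f.
Rounded to 2 significant figures: 0.044.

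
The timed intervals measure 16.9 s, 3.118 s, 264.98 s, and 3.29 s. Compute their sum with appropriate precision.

16.9 s + 3.118 s + 264.98 s + 3.29 s = 288.288 s.
Addition/subtraction keeps the fewest decimal places: 16.9 → 1 decimal place, 3.118 → 3 decimal places, 264.98 → 2 decimal places, 3.29 → 2 decimal places; limit is 1.
Rounded to 1 decimal place: 2.883 × 10² s.

2.883 × 10² s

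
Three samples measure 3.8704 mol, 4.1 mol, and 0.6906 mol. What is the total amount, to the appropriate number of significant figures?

3.8704 mol + 4.1 mol + 0.6906 mol = 8.6610 mol.
Addition/subtraction keeps the fewest decimal places: 3.8704 → 4 decimal places, 4.1 → 1 decimal place, 0.6906 → 4 decimal places; limit is 1.
Rounded to 1 decimal place: 8.7 mol.

8.7 mol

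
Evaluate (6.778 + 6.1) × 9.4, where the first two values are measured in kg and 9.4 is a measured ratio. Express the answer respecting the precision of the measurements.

6.778 kg + 6.1 kg = 12.878 kg; the sum is limited to 1 decimal place (3 s.f.).
Carrying full precision, 12.878 × 9.4 = 121.0532 kg; 9.4 has 2 s.f., so the result keeps min(3, 2) = 2 s.f.
Rounded to 2 significant figures: 1.2 × 10² kg.

1.2 × 10² kg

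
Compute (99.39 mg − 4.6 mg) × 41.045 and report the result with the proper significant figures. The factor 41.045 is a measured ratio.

3.89 × 10³ mg

99.39 mg − 4.6 mg = 94.79 mg; the difference is limited to 1 decimal place (3 s.f.).
Carrying full precision, 94.79 × 41.045 = 3890.65555 mg; 41.045 has 5 s.f., so the result keeps min(3, 5) = 3 s.f.
Rounded to 3 significant figures: 3.89 × 10³ mg.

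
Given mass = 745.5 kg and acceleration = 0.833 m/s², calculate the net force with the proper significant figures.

621 N

net force = 745.5 kg × 0.833 m/s² = 621.0015 N.
745.5 has 4 significant figures; 0.833 has 3.
Division/multiplication keeps the fewest: 3 significant figures.
Rounded: 621 N.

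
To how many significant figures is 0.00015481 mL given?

5

0.00015481: leading zeros are not significant.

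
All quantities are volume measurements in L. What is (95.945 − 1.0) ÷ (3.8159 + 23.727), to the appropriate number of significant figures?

95.945 − 1.0 = 94.945, limited to 1 d.p. → 3 s.f.; 3.8159 + 23.727 = 27.5429, limited to 3 d.p. → 5 s.f.
Carrying full precision, 94.945 ÷ 27.5429 = 3.44716787266…; keep min(3, 5) = 3 s.f.
Rounded to 3 significant figures: 3.45.

3.45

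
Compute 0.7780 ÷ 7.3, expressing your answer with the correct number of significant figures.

0.11

0.7780 ÷ 7.3 = 0.106575342466…
Multiplication/division keeps the fewest significant figures: 0.7780 → 4 s.f., 7.3 → 2 s.f.; limit is 2.
Rounded to 2 significant figures: 0.11.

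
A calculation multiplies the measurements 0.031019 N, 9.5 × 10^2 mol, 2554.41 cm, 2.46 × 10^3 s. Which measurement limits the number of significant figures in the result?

0.031019 N → 5 s.f.; 9.5 × 10^2 mol → 2 s.f.; 2554.41 cm → 6 s.f.; 2.46 × 10^3 s → 3 s.f.
The fewest is 2 significant figures, from 9.5 × 10^2 mol.

9.5 × 10^2 mol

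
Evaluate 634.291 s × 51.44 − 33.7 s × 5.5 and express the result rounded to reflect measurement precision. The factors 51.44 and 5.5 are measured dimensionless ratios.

3.244 × 10⁴ s

634.291 × 51.44 = 32627.92904 → 3.263 × 10⁴ s (4 s.f., last digit at the 10^1 place).
33.7 × 5.5 = 185.35 → 1.9 × 10² s (2 s.f., last digit at the 10^1 place).
Difference: 32442.57904 s; keep the coarser place, 10^1.
Result: 3.244 × 10⁴ s.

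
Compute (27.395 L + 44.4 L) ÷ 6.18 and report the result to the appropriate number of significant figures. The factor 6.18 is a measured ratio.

11.6 L

27.395 L + 44.4 L = 71.795 L; the sum is limited to 1 decimal place (3 s.f.).
Carrying full precision, 71.795 ÷ 6.18 = 11.6173139159… L; 6.18 has 3 s.f., so the result keeps min(3, 3) = 3 s.f.
Rounded to 3 significant figures: 11.6 L.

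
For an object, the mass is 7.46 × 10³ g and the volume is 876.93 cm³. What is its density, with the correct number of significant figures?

8.51 g/cm³

density = 7.46 × 10³ g ÷ 876.93 cm³ = 8.50695038373… g/cm³.
7.46 × 10³ has 3 significant figures; 876.93 has 5.
Division/multiplication keeps the fewest: 3 significant figures.
Rounded: 8.51 g/cm³.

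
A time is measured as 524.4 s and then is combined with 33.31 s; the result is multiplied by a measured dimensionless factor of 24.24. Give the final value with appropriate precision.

1.352 × 10^4 s

524.4 s + 33.31 s = 557.71 s; the sum is limited to 1 decimal place (4 s.f.).
Carrying full precision, 557.71 × 24.24 = 13518.8904 s; 24.24 has 4 s.f., so the result keeps min(4, 4) = 4 s.f.
Rounded to 4 significant figures: 1.352 × 10^4 s.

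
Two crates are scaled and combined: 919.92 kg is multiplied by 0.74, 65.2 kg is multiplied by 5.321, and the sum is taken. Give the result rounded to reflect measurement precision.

919.92 × 0.74 = 680.7408 → 6.8 × 10^2 kg (2 s.f., last digit at the 10^1 place).
65.2 × 5.321 = 346.9292 → 347 kg (3 s.f., last digit at the 10^0 place).
Sum: 1027.67 kg; keep the coarser place, 10^1.
Result: 1.03 × 10^3 kg.

1.03 × 10^3 kg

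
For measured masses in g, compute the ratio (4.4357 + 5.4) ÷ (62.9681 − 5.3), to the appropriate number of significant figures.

0.17

4.4357 + 5.4 = 9.8357, limited to 1 d.p. → 2 s.f.; 62.9681 − 5.3 = 57.6681, limited to 1 d.p. → 3 s.f.
Carrying full precision, 9.8357 ÷ 57.6681 = 0.170557032397…; keep min(2, 3) = 2 s.f.
Rounded to 2 significant figures: 0.17.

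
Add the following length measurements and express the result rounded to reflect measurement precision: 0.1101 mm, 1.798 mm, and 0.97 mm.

0.1101 mm + 1.798 mm + 0.97 mm = 2.8781 mm.
Addition/subtraction keeps the fewest decimal places: 0.1101 → 4 decimal places, 1.798 → 3 decimal places, 0.97 → 2 decimal places; limit is 2.
Rounded to 2 decimal places: 2.88 mm.

2.88 mm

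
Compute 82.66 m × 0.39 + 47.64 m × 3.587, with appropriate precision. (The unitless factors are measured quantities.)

203 m

82.66 × 0.39 = 32.2374 → 32 m (2 s.f., last digit at the 10^0 place).
47.64 × 3.587 = 170.88468 → 170.9 m (4 s.f., last digit at the 10^-1 place).
Sum: 203.12208 m; keep the coarser place, 10^0.
Result: 203 m.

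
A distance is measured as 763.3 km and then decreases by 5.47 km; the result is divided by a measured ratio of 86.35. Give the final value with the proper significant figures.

8.776 km

763.3 km − 5.47 km = 757.83 km; the difference is limited to 1 decimal place (4 s.f.).
Carrying full precision, 757.83 ÷ 86.35 = 8.77625940938… km; 86.35 has 4 s.f., so the result keeps min(4, 4) = 4 s.f.
Rounded to 4 significant figures: 8.776 km.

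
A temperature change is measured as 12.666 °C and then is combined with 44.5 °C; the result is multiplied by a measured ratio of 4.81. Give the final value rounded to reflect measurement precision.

12.666 °C + 44.5 °C = 57.166 °C; the sum is limited to 1 decimal place (3 s.f.).
Carrying full precision, 57.166 × 4.81 = 274.96846 °C; 4.81 has 3 s.f., so the result keeps min(3, 3) = 3 s.f.
Rounded to 3 significant figures: 2.75 × 10² °C.

2.75 × 10² °C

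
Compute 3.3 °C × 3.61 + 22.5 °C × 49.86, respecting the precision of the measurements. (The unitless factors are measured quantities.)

1.13 × 10³ °C

3.3 × 3.61 = 11.913 → 12 °C (2 s.f., last digit at the 10^0 place).
22.5 × 49.86 = 1121.85 → 1.12 × 10³ °C (3 s.f., last digit at the 10^1 place).
Sum: 1133.763 °C; keep the coarser place, 10^1.
Result: 1.13 × 10³ °C.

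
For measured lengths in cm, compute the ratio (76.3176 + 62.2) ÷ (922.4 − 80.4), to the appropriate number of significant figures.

0.1645

76.3176 + 62.2 = 138.5176, limited to 1 d.p. → 4 s.f.; 922.4 − 80.4 = 842.0, limited to 1 d.p. → 4 s.f.
Carrying full precision, 138.5176 ÷ 842.0 = 0.164510213777…; keep min(4, 4) = 4 s.f.
Rounded to 4 significant figures: 0.1645.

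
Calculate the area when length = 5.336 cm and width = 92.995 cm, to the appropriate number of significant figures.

496.2 cm²

area = 5.336 cm × 92.995 cm = 496.22132 cm².
5.336 has 4 significant figures; 92.995 has 5.
Division/multiplication keeps the fewest: 4 significant figures.
Rounded: 496.2 cm².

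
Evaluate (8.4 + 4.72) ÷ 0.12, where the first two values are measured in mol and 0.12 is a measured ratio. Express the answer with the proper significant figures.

1.1 × 10² mol

8.4 mol + 4.72 mol = 13.12 mol; the sum is limited to 1 decimal place (3 s.f.).
Carrying full precision, 13.12 ÷ 0.12 = 109.333333333… mol; 0.12 has 2 s.f., so the result keeps min(3, 2) = 2 s.f.
Rounded to 2 significant figures: 1.1 × 10² mol.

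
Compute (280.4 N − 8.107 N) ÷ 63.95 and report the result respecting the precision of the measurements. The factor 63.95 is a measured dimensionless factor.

280.4 N − 8.107 N = 272.293 N; the difference is limited to 1 decimal place (4 s.f.).
Carrying full precision, 272.293 ÷ 63.95 = 4.25790461298… N; 63.95 has 4 s.f., so the result keeps min(4, 4) = 4 s.f.
Rounded to 4 significant figures: 4.258 N.

4.258 N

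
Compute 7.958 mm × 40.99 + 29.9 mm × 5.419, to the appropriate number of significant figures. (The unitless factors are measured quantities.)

7.958 × 40.99 = 326.19842 → 326.2 mm (4 s.f., last digit at the 10^-1 place).
29.9 × 5.419 = 162.0281 → 1.62 × 10² mm (3 s.f., last digit at the 10^0 place).
Sum: 488.22652 mm; keep the coarser place, 10^0.
Result: 488 mm.

488 mm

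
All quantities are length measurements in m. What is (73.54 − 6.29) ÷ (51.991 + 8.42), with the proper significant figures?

1.113

73.54 − 6.29 = 67.25, limited to 2 d.p. → 4 s.f.; 51.991 + 8.42 = 60.411, limited to 2 d.p. → 4 s.f.
Carrying full precision, 67.25 ÷ 60.411 = 1.1132078595…; keep min(4, 4) = 4 s.f.
Rounded to 4 significant figures: 1.113.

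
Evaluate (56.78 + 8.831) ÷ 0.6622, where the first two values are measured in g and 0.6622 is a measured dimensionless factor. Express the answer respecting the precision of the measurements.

99.08 g

56.78 g + 8.831 g = 65.611 g; the sum is limited to 2 decimal places (4 s.f.).
Carrying full precision, 65.611 ÷ 0.6622 = 99.0803382664… g; 0.6622 has 4 s.f., so the result keeps min(4, 4) = 4 s.f.
Rounded to 4 significant figures: 99.08 g.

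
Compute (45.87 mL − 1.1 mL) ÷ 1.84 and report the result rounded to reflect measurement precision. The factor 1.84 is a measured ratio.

45.87 mL − 1.1 mL = 44.77 mL; the difference is limited to 1 decimal place (3 s.f.).
Carrying full precision, 44.77 ÷ 1.84 = 24.3315217391… mL; 1.84 has 3 s.f., so the result keeps min(3, 3) = 3 s.f.
Rounded to 3 significant figures: 24.3 mL.

24.3 mL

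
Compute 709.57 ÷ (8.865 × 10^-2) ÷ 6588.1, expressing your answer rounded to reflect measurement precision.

1.215

709.57 ÷ (8.865 × 10^-2) ÷ 6588.1 = 1.21494417463…
Multiplication/division keeps the fewest significant figures: 709.57 → 5 s.f., 8.865 × 10^-2 → 4 s.f., 6588.1 → 5 s.f.; limit is 4.
Rounded to 4 significant figures: 1.215.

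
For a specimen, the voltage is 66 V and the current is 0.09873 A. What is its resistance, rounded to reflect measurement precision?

resistance = 66 V ÷ 0.09873 A = 668.489820723… Ω.
66 has 2 significant figures; 0.09873 has 4.
Division/multiplication keeps the fewest: 2 significant figures.
Rounded: 6.7 × 10² Ω.

6.7 × 10² Ω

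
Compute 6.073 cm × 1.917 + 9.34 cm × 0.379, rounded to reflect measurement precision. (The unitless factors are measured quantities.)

15.18 cm

6.073 × 1.917 = 11.641941 → 11.64 cm (4 s.f., last digit at the 10^-2 place).
9.34 × 0.379 = 3.53986 → 3.54 cm (3 s.f., last digit at the 10^-2 place).
Sum: 15.181801 cm; keep the coarser place, 10^-2.
Result: 15.18 cm.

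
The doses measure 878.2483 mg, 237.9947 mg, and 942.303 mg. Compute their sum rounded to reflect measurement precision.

2058.546 mg

878.2483 mg + 237.9947 mg + 942.303 mg = 2058.5460 mg.
Addition/subtraction keeps the fewest decimal places: 878.2483 → 4 decimal places, 237.9947 → 4 decimal places, 942.303 → 3 decimal places; limit is 3.
Rounded to 3 decimal places: 2058.546 mg.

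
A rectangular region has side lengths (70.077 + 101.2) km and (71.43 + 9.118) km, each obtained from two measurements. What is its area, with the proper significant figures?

70.077 + 101.2 = 171.277, limited to 1 d.p. → 4 s.f.; 71.43 + 9.118 = 80.548, limited to 2 d.p. → 4 s.f.
Carrying full precision, 171.277 × 80.548 = 13796.019796; keep min(4, 4) = 4 s.f.
Rounded to 4 significant figures: 1.380 × 10^4 km².

1.380 × 10^4 km²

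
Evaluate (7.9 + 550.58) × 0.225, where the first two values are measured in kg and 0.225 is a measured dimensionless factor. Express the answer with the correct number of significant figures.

126 kg

7.9 kg + 550.58 kg = 558.48 kg; the sum is limited to 1 decimal place (4 s.f.).
Carrying full precision, 558.48 × 0.225 = 125.658 kg; 0.225 has 3 s.f., so the result keeps min(4, 3) = 3 s.f.
Rounded to 3 significant figures: 126 kg.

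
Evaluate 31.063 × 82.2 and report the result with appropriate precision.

31.063 × 82.2 = 2553.3786
Multiplication/division keeps the fewest significant figures: 31.063 → 5 s.f., 82.2 → 3 s.f.; limit is 3.
Rounded to 3 significant figures: 2.55 × 10³.

2.55 × 10³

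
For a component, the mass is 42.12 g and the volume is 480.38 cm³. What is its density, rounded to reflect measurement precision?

density = 42.12 g ÷ 480.38 cm³ = 0.0876805862026… g/cm³.
42.12 has 4 significant figures; 480.38 has 5.
Division/multiplication keeps the fewest: 4 significant figures.
Rounded: 0.08768 g/cm³.

0.08768 g/cm³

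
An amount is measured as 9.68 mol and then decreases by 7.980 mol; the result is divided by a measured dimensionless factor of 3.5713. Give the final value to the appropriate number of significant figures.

9.68 mol − 7.980 mol = 1.700 mol; the difference is limited to 2 decimal places (3 s.f.).
Carrying full precision, 1.700 ÷ 3.5713 = 0.476017136617… mol; 3.5713 has 5 s.f., so the result keeps min(3, 5) = 3 s.f.
Rounded to 3 significant figures: 0.476 mol.

0.476 mol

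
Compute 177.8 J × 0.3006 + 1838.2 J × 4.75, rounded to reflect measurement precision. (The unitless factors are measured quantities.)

177.8 × 0.3006 = 53.44668 → 53.45 J (4 s.f., last digit at the 10^-2 place).
1838.2 × 4.75 = 8731.45 → 8.73 × 10^3 J (3 s.f., last digit at the 10^1 place).
Sum: 8784.89668 J; keep the coarser place, 10^1.
Result: 8.78 × 10^3 J.

8.78 × 10^3 J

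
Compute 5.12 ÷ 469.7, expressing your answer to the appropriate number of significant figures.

5.12 ÷ 469.7 = 0.010900574835…
Multiplication/division keeps the fewest significant figures: 5.12 → 3 s.f., 469.7 → 4 s.f.; limit is 3.
Rounded to 3 significant figures: 0.0109.

0.0109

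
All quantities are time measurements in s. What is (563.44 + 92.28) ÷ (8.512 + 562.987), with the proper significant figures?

563.44 + 92.28 = 655.72, limited to 2 d.p. → 5 s.f.; 8.512 + 562.987 = 571.499, limited to 3 d.p. → 6 s.f.
Carrying full precision, 655.72 ÷ 571.499 = 1.14736858682…; keep min(5, 6) = 5 s.f.
Rounded to 5 significant figures: 1.1474.

1.1474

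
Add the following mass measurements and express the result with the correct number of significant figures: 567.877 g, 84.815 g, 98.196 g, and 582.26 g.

1333.15 g

567.877 g + 84.815 g + 98.196 g + 582.26 g = 1333.148 g.
Addition/subtraction keeps the fewest decimal places: 567.877 → 3 decimal places, 84.815 → 3 decimal places, 98.196 → 3 decimal places, 582.26 → 2 decimal places; limit is 2.
Rounded to 2 decimal places: 1333.15 g.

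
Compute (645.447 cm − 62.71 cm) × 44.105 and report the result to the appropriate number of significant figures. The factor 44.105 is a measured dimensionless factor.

25702 cm

645.447 cm − 62.71 cm = 582.737 cm; the difference is limited to 2 decimal places (5 s.f.).
Carrying full precision, 582.737 × 44.105 = 25701.615385 cm; 44.105 has 5 s.f., so the result keeps min(5, 5) = 5 s.f.
Rounded to 5 significant figures: 25702 cm.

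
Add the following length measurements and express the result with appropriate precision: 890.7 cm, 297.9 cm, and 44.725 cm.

1233.3 cm

890.7 cm + 297.9 cm + 44.725 cm = 1233.325 cm.
Addition/subtraction keeps the fewest decimal places: 890.7 → 1 decimal place, 297.9 → 1 decimal place, 44.725 → 3 decimal places; limit is 1.
Rounded to 1 decimal place: 1233.3 cm.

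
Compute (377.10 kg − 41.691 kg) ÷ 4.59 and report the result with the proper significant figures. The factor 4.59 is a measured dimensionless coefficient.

377.10 kg − 41.691 kg = 335.409 kg; the difference is limited to 2 decimal places (5 s.f.).
Carrying full precision, 335.409 ÷ 4.59 = 73.0738562092… kg; 4.59 has 3 s.f., so the result keeps min(5, 3) = 3 s.f.
Rounded to 3 significant figures: 73.1 kg.

73.1 kg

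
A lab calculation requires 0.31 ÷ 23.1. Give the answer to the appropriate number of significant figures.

0.013

0.31 ÷ 23.1 = 0.0134199134199…
Multiplication/division keeps the fewest significant figures: 0.31 → 2 s.f., 23.1 → 3 s.f.; limit is 2.
Rounded to 2 significant figures: 0.013.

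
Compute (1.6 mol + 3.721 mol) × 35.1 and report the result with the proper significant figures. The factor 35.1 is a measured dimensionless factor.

1.6 mol + 3.721 mol = 5.321 mol; the sum is limited to 1 decimal place (2 s.f.).
Carrying full precision, 5.321 × 35.1 = 186.7671 mol; 35.1 has 3 s.f., so the result keeps min(2, 3) = 2 s.f.
Rounded to 2 significant figures: 1.9 × 10² mol.

1.9 × 10² mol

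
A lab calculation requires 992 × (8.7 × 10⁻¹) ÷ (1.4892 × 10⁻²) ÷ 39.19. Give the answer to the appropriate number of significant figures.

1.5 × 10³

992 × (8.7 × 10⁻¹) ÷ (1.4892 × 10⁻²) ÷ 39.19 = 1478.77681799…
Multiplication/division keeps the fewest significant figures: 992 → 3 s.f., 8.7 × 10⁻¹ → 2 s.f., 1.4892 × 10⁻² → 5 s.f., 39.19 → 4 s.f.; limit is 2.
Rounded to 2 significant figures: 1.5 × 10³.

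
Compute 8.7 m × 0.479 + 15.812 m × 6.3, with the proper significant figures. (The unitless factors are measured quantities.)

8.7 × 0.479 = 4.1673 → 4.2 m (2 s.f., last digit at the 10^-1 place).
15.812 × 6.3 = 99.6156 → 1.0 × 10^2 m (2 s.f., last digit at the 10^1 place).
Sum: 103.7829 m; keep the coarser place, 10^1.
Result: 1.0 × 10^2 m.

1.0 × 10^2 m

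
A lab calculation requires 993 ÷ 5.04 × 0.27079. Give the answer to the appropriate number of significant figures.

53.4

993 ÷ 5.04 × 0.27079 = 53.352077381…
Multiplication/division keeps the fewest significant figures: 993 → 3 s.f., 5.04 → 3 s.f., 0.27079 → 5 s.f.; limit is 3.
Rounded to 3 significant figures: 53.4.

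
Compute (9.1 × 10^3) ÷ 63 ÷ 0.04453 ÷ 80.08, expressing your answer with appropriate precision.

41

(9.1 × 10^3) ÷ 63 ÷ 0.04453 ÷ 80.08 = 40.5064406861…
Multiplication/division keeps the fewest significant figures: 9.1 × 10^3 → 2 s.f., 63 → 2 s.f., 0.04453 → 4 s.f., 80.08 → 4 s.f.; limit is 2.
Rounded to 2 significant figures: 41.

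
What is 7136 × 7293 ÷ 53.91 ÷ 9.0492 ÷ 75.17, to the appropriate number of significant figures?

1419

7136 × 7293 ÷ 53.91 ÷ 9.0492 ÷ 75.17 = 1419.17837868…
Multiplication/division keeps the fewest significant figures: 7136 → 4 s.f., 7293 → 4 s.f., 53.91 → 4 s.f., 9.0492 → 5 s.f., 75.17 → 4 s.f.; limit is 4.
Rounded to 4 significant figures: 1419.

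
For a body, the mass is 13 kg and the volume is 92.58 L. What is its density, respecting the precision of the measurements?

0.14 kg/L

density = 13 kg ÷ 92.58 L = 0.140419096997… kg/L.
13 has 2 significant figures; 92.58 has 4.
Division/multiplication keeps the fewest: 2 significant figures.
Rounded: 0.14 kg/L.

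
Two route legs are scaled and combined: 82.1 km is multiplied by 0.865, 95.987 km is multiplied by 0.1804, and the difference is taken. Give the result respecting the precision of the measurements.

53.7 km

82.1 × 0.865 = 71.0165 → 71.0 km (3 s.f., last digit at the 10^-1 place).
95.987 × 0.1804 = 17.3160548 → 17.32 km (4 s.f., last digit at the 10^-2 place).
Difference: 53.7004452 km; keep the coarser place, 10^-1.
Result: 53.7 km.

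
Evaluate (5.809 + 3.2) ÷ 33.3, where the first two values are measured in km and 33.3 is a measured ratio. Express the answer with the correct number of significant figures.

0.27 km

5.809 km + 3.2 km = 9.009 km; the sum is limited to 1 decimal place (2 s.f.).
Carrying full precision, 9.009 ÷ 33.3 = 0.270540540541… km; 33.3 has 3 s.f., so the result keeps min(2, 3) = 2 s.f.
Rounded to 2 significant figures: 0.27 km.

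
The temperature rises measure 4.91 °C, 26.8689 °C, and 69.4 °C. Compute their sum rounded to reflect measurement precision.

4.91 °C + 26.8689 °C + 69.4 °C = 101.1789 °C.
Addition/subtraction keeps the fewest decimal places: 4.91 → 2 decimal places, 26.8689 → 4 decimal places, 69.4 → 1 decimal place; limit is 1.
Rounded to 1 decimal place: 101.2 °C.

101.2 °C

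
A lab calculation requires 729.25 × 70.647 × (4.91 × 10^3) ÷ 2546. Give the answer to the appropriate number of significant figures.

729.25 × 70.647 × (4.91 × 10^3) ÷ 2546 = 99355.8069609…
Multiplication/division keeps the fewest significant figures: 729.25 → 5 s.f., 70.647 → 5 s.f., 4.91 × 10^3 → 3 s.f., 2546 → 4 s.f.; limit is 3.
Rounded to 3 significant figures: 9.94 × 10^4.

9.94 × 10^4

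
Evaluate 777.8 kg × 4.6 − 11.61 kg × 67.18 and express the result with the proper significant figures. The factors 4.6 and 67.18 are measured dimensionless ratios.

777.8 × 4.6 = 3577.88 → 3.6 × 10^3 kg (2 s.f., last digit at the 10^2 place).
11.61 × 67.18 = 779.9598 → 780.0 kg (4 s.f., last digit at the 10^-1 place).
Difference: 2797.9202 kg; keep the coarser place, 10^2.
Result: 2.8 × 10^3 kg.

2.8 × 10^3 kg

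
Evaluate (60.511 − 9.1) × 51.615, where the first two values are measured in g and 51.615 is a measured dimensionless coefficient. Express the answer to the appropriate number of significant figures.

60.511 g − 9.1 g = 51.411 g; the difference is limited to 1 decimal place (3 s.f.).
Carrying full precision, 51.411 × 51.615 = 2653.578765 g; 51.615 has 5 s.f., so the result keeps min(3, 5) = 3 s.f.
Rounded to 3 significant figures: 2.65 × 10^3 g.

2.65 × 10^3 g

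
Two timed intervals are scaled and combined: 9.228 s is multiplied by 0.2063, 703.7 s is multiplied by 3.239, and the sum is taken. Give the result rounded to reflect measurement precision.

2281 s

9.228 × 0.2063 = 1.9037364 → 1.904 s (4 s.f., last digit at the 10^-3 place).
703.7 × 3.239 = 2279.2843 → 2279 s (4 s.f., last digit at the 10^0 place).
Sum: 2281.1880364 s; keep the coarser place, 10^0.
Result: 2281 s.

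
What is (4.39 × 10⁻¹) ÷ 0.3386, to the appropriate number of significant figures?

1.30

(4.39 × 10⁻¹) ÷ 0.3386 = 1.29651506202…
Multiplication/division keeps the fewest significant figures: 4.39 × 10⁻¹ → 3 s.f., 0.3386 → 4 s.f.; limit is 3.
Rounded to 3 significant figures: 1.30.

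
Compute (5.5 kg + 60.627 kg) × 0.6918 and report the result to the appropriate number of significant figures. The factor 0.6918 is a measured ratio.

45.7 kg

5.5 kg + 60.627 kg = 66.127 kg; the sum is limited to 1 decimal place (3 s.f.).
Carrying full precision, 66.127 × 0.6918 = 45.7466586 kg; 0.6918 has 4 s.f., so the result keeps min(3, 4) = 3 s.f.
Rounded to 3 significant figures: 45.7 kg.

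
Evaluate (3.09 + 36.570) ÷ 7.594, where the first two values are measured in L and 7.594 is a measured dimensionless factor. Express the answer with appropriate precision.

3.09 L + 36.570 L = 39.660 L; the sum is limited to 2 decimal places (4 s.f.).
Carrying full precision, 39.660 ÷ 7.594 = 5.22254411377… L; 7.594 has 4 s.f., so the result keeps min(4, 4) = 4 s.f.
Rounded to 4 significant figures: 5.223 L.

5.223 L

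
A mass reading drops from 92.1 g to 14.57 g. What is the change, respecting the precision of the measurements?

77.5 g

92.1 g − 14.57 g = 77.53 g.
Addition/subtraction keeps the fewest decimal places: 92.1 → 1 decimal place, 14.57 → 2 decimal places; limit is 1.
Rounded to 1 decimal place: 77.5 g.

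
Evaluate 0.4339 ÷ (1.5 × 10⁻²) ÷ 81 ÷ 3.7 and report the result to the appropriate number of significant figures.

0.4339 ÷ (1.5 × 10⁻²) ÷ 81 ÷ 3.7 = 0.0965187409632…
Multiplication/division keeps the fewest significant figures: 0.4339 → 4 s.f., 1.5 × 10⁻² → 2 s.f., 81 → 2 s.f., 3.7 → 2 s.f.; limit is 2.
Rounded to 2 significant figures: 9.7 × 10⁻².

9.7 × 10⁻²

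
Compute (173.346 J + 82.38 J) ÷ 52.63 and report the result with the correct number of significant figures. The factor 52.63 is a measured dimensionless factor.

173.346 J + 82.38 J = 255.726 J; the sum is limited to 2 decimal places (5 s.f.).
Carrying full precision, 255.726 ÷ 52.63 = 4.85893976819… J; 52.63 has 4 s.f., so the result keeps min(5, 4) = 4 s.f.
Rounded to 4 significant figures: 4.859 J.

4.859 J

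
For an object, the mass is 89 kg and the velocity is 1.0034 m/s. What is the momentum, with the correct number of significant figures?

momentum = 89 kg × 1.0034 m/s = 89.3026 kg·m/s.
89 has 2 significant figures; 1.0034 has 5.
Division/multiplication keeps the fewest: 2 significant figures.
Rounded: 89 kg·m/s.

89 kg·m/s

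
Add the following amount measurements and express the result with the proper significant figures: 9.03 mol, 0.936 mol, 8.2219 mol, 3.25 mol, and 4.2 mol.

9.03 mol + 0.936 mol + 8.2219 mol + 3.25 mol + 4.2 mol = 25.6379 mol.
Addition/subtraction keeps the fewest decimal places: 9.03 → 2 decimal places, 0.936 → 3 decimal places, 8.2219 → 4 decimal places, 3.25 → 2 decimal places, 4.2 → 1 decimal place; limit is 1.
Rounded to 1 decimal place: 25.6 mol.

25.6 mol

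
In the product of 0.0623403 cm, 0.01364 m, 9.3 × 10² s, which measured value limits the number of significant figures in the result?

9.3 × 10² s

0.0623403 cm → 6 s.f.; 0.01364 m → 4 s.f.; 9.3 × 10² s → 2 s.f.
The fewest is 2 significant figures, from 9.3 × 10² s.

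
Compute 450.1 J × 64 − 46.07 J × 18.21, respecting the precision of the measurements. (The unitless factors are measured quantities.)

450.1 × 64 = 28806.4 → 2.9 × 10⁴ J (2 s.f., last digit at the 10^3 place).
46.07 × 18.21 = 838.9347 → 838.9 J (4 s.f., last digit at the 10^-1 place).
Difference: 27967.4653 J; keep the coarser place, 10^3.
Result: 2.8 × 10⁴ J.

2.8 × 10⁴ J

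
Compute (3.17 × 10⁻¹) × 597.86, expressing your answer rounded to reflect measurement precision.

(3.17 × 10⁻¹) × 597.86 = 189.52162
Multiplication/division keeps the fewest significant figures: 3.17 × 10⁻¹ → 3 s.f., 597.86 → 5 s.f.; limit is 3.
Rounded to 3 significant figures: 190.

190.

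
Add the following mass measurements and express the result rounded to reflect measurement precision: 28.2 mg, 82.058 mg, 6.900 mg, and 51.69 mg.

168.8 mg

28.2 mg + 82.058 mg + 6.900 mg + 51.69 mg = 168.848 mg.
Addition/subtraction keeps the fewest decimal places: 28.2 → 1 decimal place, 82.058 → 3 decimal places, 6.900 → 3 decimal places, 51.69 → 2 decimal places; limit is 1.
Rounded to 1 decimal place: 168.8 mg.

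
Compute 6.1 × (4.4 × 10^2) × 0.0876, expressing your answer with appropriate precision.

2.4 × 10^2

6.1 × (4.4 × 10^2) × 0.0876 = 235.1184
Multiplication/division keeps the fewest significant figures: 6.1 → 2 s.f., 4.4 × 10^2 → 2 s.f., 0.0876 → 3 s.f.; limit is 2.
Rounded to 2 significant figures: 2.4 × 10^2.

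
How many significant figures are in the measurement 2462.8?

2462.8: every digit is nonzero and significant.

5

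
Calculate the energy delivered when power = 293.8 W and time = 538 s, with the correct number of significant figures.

energy delivered = 293.8 W × 538 s = 158064.4 J.
293.8 has 4 significant figures; 538 has 3.
Division/multiplication keeps the fewest: 3 significant figures.
Rounded: 1.58 × 10^5 J.

1.58 × 10^5 J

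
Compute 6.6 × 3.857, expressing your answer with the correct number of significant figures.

6.6 × 3.857 = 25.4562
Multiplication/division keeps the fewest significant figures: 6.6 → 2 s.f., 3.857 → 4 s.f.; limit is 2.
Rounded to 2 significant figures: 25.

25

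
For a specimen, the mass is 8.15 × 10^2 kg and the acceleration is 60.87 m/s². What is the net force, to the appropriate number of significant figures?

4.96 × 10^4 N

net force = 8.15 × 10^2 kg × 60.87 m/s² = 49609.05 N.
8.15 × 10^2 has 3 significant figures; 60.87 has 4.
Division/multiplication keeps the fewest: 3 significant figures.
Rounded: 4.96 × 10^4 N.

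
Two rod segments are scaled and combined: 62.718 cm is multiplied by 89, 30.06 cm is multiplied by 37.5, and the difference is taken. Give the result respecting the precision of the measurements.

62.718 × 89 = 5581.902 → 5.6 × 10^3 cm (2 s.f., last digit at the 10^2 place).
30.06 × 37.5 = 1127.25 → 1.13 × 10^3 cm (3 s.f., last digit at the 10^1 place).
Difference: 4454.652 cm; keep the coarser place, 10^2.
Result: 4.5 × 10^3 cm.

4.5 × 10^3 cm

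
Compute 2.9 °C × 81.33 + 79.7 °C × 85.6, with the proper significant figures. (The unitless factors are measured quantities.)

2.9 × 81.33 = 235.857 → 2.4 × 10² °C (2 s.f., last digit at the 10^1 place).
79.7 × 85.6 = 6822.32 → 6.82 × 10³ °C (3 s.f., last digit at the 10^1 place).
Sum: 7058.177 °C; keep the coarser place, 10^1.
Result: 7.06 × 10³ °C.

7.06 × 10³ °C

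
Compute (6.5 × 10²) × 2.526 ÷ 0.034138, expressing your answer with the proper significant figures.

(6.5 × 10²) × 2.526 ÷ 0.034138 = 48095.9634425…
Multiplication/division keeps the fewest significant figures: 6.5 × 10² → 2 s.f., 2.526 → 4 s.f., 0.034138 → 5 s.f.; limit is 2.
Rounded to 2 significant figures: 4.8 × 10⁴.

4.8 × 10⁴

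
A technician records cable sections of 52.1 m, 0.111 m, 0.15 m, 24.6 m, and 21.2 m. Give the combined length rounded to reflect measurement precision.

98.2 m

52.1 m + 0.111 m + 0.15 m + 24.6 m + 21.2 m = 98.161 m.
Addition/subtraction keeps the fewest decimal places: 52.1 → 1 decimal place, 0.111 → 3 decimal places, 0.15 → 2 decimal places, 24.6 → 1 decimal place, 21.2 → 1 decimal place; limit is 1.
Rounded to 1 decimal place: 98.2 m.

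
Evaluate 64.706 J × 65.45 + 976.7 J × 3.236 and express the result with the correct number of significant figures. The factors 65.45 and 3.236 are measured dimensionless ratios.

64.706 × 65.45 = 4235.0077 → 4235 J (4 s.f., last digit at the 10^0 place).
976.7 × 3.236 = 3160.6012 → 3161 J (4 s.f., last digit at the 10^0 place).
Sum: 7395.6089 J; keep the coarser place, 10^0.
Result: 7396 J.

7396 J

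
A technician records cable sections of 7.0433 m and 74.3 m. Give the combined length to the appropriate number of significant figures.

81.3 m

7.0433 m + 74.3 m = 81.3433 m.
Addition/subtraction keeps the fewest decimal places: 7.0433 → 4 decimal places, 74.3 → 1 decimal place; limit is 1.
Rounded to 1 decimal place: 81.3 m.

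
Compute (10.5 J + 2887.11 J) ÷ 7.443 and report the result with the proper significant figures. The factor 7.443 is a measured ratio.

10.5 J + 2887.11 J = 2897.61 J; the sum is limited to 1 decimal place (5 s.f.).
Carrying full precision, 2897.61 ÷ 7.443 = 389.306731157… J; 7.443 has 4 s.f., so the result keeps min(5, 4) = 4 s.f.
Rounded to 4 significant figures: 389.3 J.

389.3 J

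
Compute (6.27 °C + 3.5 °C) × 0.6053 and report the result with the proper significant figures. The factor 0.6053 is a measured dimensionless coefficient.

6.27 °C + 3.5 °C = 9.77 °C; the sum is limited to 1 decimal place (2 s.f.).
Carrying full precision, 9.77 × 0.6053 = 5.913781 °C; 0.6053 has 4 s.f., so the result keeps min(2, 4) = 2 s.f.
Rounded to 2 significant figures: 5.9 °C.

5.9 °C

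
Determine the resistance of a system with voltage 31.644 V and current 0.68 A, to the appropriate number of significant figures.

47 Ω

resistance = 31.644 V ÷ 0.68 A = 46.5352941176… Ω.
31.644 has 5 significant figures; 0.68 has 2.
Division/multiplication keeps the fewest: 2 significant figures.
Rounded: 47 Ω.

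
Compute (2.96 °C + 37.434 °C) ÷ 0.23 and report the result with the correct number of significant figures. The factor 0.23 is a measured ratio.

2.96 °C + 37.434 °C = 40.394 °C; the sum is limited to 2 decimal places (4 s.f.).
Carrying full precision, 40.394 ÷ 0.23 = 175.626086957… °C; 0.23 has 2 s.f., so the result keeps min(4, 2) = 2 s.f.
Rounded to 2 significant figures: 1.8 × 10^2 °C.

1.8 × 10^2 °C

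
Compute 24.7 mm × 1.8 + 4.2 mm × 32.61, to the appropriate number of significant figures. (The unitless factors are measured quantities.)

24.7 × 1.8 = 44.46 → 44 mm (2 s.f., last digit at the 10^0 place).
4.2 × 32.61 = 136.962 → 1.4 × 10^2 mm (2 s.f., last digit at the 10^1 place).
Sum: 181.422 mm; keep the coarser place, 10^1.
Result: 1.8 × 10^2 mm.

1.8 × 10^2 mm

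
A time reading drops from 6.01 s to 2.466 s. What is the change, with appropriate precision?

6.01 s − 2.466 s = 3.544 s.
Addition/subtraction keeps the fewest decimal places: 6.01 → 2 decimal places, 2.466 → 3 decimal places; limit is 2.
Rounded to 2 decimal places: 3.54 s.

3.54 s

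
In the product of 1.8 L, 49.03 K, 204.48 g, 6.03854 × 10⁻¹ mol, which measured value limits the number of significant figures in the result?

1.8 L → 2 s.f.; 49.03 K → 4 s.f.; 204.48 g → 5 s.f.; 6.03854 × 10⁻¹ mol → 6 s.f.
The fewest is 2 significant figures, from 1.8 L.

1.8 L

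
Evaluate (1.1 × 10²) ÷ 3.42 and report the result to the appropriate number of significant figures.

(1.1 × 10²) ÷ 3.42 = 32.1637426901…
Multiplication/division keeps the fewest significant figures: 1.1 × 10² → 2 s.f., 3.42 → 3 s.f.; limit is 2.
Rounded to 2 significant figures: 32.

32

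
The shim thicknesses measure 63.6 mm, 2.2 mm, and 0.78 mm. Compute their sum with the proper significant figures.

66.6 mm

63.6 mm + 2.2 mm + 0.78 mm = 66.58 mm.
Addition/subtraction keeps the fewest decimal places: 63.6 → 1 decimal place, 2.2 → 1 decimal place, 0.78 → 2 decimal places; limit is 1.
Rounded to 1 decimal place: 66.6 mm.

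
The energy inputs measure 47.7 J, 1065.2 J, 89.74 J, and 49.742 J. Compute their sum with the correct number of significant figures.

47.7 J + 1065.2 J + 89.74 J + 49.742 J = 1252.382 J.
Addition/subtraction keeps the fewest decimal places: 47.7 → 1 decimal place, 1065.2 → 1 decimal place, 89.74 → 2 decimal places, 49.742 → 3 decimal places; limit is 1.
Rounded to 1 decimal place: 1252.4 J.

1252.4 J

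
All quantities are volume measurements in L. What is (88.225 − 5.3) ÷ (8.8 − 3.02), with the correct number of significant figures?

14

88.225 − 5.3 = 82.925, limited to 1 d.p. → 3 s.f.; 8.8 − 3.02 = 5.78, limited to 1 d.p. → 2 s.f.
Carrying full precision, 82.925 ÷ 5.78 = 14.3468858131…; keep min(3, 2) = 2 s.f.
Rounded to 2 significant figures: 14.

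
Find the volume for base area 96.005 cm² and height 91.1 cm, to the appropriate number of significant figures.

volume = 96.005 cm² × 91.1 cm = 8746.0555 cm³.
96.005 has 5 significant figures; 91.1 has 3.
Division/multiplication keeps the fewest: 3 significant figures.
Rounded: 8.75 × 10³ cm³.

8.75 × 10³ cm³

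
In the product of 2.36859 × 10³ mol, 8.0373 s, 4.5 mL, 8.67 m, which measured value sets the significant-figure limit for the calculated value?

2.36859 × 10³ mol → 6 s.f.; 8.0373 s → 5 s.f.; 4.5 mL → 2 s.f.; 8.67 m → 3 s.f.
The fewest is 2 significant figures, from 4.5 mL.

4.5 mL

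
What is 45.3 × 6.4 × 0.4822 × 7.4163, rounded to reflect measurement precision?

1.0 × 10^3

45.3 × 6.4 × 0.4822 × 7.4163 = 1036.79446821…
Multiplication/division keeps the fewest significant figures: 45.3 → 3 s.f., 6.4 → 2 s.f., 0.4822 → 4 s.f., 7.4163 → 5 s.f.; limit is 2.
Rounded to 2 significant figures: 1.0 × 10^3.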